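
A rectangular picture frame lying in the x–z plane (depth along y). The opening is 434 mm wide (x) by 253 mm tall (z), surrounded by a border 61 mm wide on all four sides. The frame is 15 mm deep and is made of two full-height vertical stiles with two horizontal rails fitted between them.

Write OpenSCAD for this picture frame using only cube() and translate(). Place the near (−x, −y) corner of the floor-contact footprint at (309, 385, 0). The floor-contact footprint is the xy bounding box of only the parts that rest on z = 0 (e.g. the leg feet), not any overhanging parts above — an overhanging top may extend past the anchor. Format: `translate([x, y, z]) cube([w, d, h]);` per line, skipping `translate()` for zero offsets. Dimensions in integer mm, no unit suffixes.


translate([309, 385, 0]) cube([61, 15, 375]);
translate([804, 385, 0]) cube([61, 15, 375]);
translate([370, 385, 0]) cube([434, 15, 61]);
translate([370, 385, 314]) cube([434, 15, 61]);


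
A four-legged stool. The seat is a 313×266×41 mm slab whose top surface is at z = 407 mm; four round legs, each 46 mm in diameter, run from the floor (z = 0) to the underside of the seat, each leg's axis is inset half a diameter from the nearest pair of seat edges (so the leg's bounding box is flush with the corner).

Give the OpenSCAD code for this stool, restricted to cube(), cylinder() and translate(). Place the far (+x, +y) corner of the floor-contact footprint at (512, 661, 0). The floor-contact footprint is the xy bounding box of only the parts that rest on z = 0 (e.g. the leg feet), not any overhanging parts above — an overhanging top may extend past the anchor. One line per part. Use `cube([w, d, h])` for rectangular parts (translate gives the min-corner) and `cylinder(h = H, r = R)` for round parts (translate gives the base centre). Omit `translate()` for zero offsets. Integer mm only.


// leg_h = 407 - 41 = 366
translate([199, 395, 366]) cube([313, 266, 41]);
translate([222, 418, 0]) cylinder(h = 366, r = 23);
translate([489, 418, 0]) cylinder(h = 366, r = 23);
translate([222, 638, 0]) cylinder(h = 366, r = 23);
translate([489, 638, 0]) cylinder(h = 366, r = 23);


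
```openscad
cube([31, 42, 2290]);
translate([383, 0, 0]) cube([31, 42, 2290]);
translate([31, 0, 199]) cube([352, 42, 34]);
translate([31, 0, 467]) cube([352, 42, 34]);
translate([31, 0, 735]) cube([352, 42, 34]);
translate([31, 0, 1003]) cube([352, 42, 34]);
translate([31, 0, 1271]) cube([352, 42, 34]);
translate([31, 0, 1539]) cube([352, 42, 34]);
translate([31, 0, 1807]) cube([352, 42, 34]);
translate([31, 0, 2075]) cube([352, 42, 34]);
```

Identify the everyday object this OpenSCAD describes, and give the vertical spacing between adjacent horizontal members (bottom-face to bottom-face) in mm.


A ladder. The rung spacing is 268 mm.

Two tall 31×42 posts with 8 short bars between them — a ladder. Adjacent rungs sit at z = 199 and z = 467, so the spacing is 467 − 199 = 268 mm.


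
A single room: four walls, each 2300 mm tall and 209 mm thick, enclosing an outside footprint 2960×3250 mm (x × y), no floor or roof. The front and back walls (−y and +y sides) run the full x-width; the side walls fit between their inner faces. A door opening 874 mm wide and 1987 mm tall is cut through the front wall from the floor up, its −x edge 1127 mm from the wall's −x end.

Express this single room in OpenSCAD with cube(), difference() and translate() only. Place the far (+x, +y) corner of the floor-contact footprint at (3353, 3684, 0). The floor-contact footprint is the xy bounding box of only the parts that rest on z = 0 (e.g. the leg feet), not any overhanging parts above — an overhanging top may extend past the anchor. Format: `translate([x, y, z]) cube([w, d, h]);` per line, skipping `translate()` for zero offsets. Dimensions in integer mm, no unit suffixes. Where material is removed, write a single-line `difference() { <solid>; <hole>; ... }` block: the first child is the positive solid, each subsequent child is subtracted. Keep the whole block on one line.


difference() { translate([393, 434, 0]) cube([2960, 209, 2300]); translate([1520, 434, 0]) cube([874, 209, 1987]); }
translate([393, 3475, 0]) cube([2960, 209, 2300]);
translate([393, 643, 0]) cube([209, 2832, 2300]);
translate([3144, 643, 0]) cube([209, 2832, 2300]);


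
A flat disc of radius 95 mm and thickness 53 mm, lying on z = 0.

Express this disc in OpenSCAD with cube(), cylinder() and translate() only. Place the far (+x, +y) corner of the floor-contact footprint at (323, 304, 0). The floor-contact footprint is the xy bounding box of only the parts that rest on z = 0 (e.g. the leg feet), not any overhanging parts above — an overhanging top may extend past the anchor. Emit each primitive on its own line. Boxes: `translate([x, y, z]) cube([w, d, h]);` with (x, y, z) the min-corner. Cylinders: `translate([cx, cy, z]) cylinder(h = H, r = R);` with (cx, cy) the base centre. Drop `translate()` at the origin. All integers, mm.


translate([228, 209, 0]) cylinder(h = 53, r = 95);


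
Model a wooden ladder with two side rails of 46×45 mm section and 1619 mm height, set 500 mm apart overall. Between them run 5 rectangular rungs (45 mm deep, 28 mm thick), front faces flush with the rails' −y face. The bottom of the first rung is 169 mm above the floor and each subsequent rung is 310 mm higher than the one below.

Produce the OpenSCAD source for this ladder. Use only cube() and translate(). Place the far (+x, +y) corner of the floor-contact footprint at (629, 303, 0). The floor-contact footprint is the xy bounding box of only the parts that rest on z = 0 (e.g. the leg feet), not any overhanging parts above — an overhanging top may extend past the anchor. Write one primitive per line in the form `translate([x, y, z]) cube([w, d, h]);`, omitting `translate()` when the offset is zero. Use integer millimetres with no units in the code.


translate([129, 258, 0]) cube([46, 45, 1619]);
translate([583, 258, 0]) cube([46, 45, 1619]);
translate([175, 258, 169]) cube([408, 45, 28]);
translate([175, 258, 479]) cube([408, 45, 28]);
translate([175, 258, 789]) cube([408, 45, 28]);
translate([175, 258, 1099]) cube([408, 45, 28]);
translate([175, 258, 1409]) cube([408, 45, 28]);


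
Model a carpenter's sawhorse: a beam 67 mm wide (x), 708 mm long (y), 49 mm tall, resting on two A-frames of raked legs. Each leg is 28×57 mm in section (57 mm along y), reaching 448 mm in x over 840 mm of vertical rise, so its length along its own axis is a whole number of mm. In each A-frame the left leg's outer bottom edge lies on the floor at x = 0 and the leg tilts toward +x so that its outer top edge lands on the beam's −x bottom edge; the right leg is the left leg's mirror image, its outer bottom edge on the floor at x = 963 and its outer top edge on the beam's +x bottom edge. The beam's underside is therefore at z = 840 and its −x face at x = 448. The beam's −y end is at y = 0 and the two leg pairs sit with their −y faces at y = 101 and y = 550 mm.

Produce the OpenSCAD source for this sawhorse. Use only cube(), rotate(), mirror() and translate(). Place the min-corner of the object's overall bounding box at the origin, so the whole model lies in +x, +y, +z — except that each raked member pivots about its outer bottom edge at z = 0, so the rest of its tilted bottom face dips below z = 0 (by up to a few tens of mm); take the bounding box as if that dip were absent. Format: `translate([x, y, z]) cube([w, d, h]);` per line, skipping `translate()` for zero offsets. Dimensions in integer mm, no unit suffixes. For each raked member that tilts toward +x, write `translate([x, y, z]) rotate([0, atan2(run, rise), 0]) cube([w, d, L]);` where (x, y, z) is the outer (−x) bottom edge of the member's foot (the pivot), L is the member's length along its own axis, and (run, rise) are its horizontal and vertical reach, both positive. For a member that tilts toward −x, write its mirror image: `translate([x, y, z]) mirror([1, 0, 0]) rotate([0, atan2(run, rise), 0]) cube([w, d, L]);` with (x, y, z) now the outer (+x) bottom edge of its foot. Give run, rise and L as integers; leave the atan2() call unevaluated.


// leg length = √(448² + 840²) = 952
// right-leg outer foot x = 2·448 + 67 = 963
// beam min-corner = (448, 0, 840)
translate([448, 0, 840]) cube([67, 708, 49]);
translate([0, 101, 0]) rotate([0, atan2(448, 840), 0]) cube([28, 57, 952]);
translate([963, 101, 0]) mirror([1, 0, 0]) rotate([0, atan2(448, 840), 0]) cube([28, 57, 952]);
translate([0, 550, 0]) rotate([0, atan2(448, 840), 0]) cube([28, 57, 952]);
translate([963, 550, 0]) mirror([1, 0, 0]) rotate([0, atan2(448, 840), 0]) cube([28, 57, 952]);


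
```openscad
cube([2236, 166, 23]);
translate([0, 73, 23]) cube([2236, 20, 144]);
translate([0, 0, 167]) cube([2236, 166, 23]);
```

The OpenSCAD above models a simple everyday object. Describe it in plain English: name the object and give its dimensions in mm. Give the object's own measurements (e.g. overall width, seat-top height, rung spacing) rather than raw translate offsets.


An I-beam lying along x, 2236 mm long. Overall section height 190 mm. Two flanges 166 mm wide (y) and 23 mm thick, one on the floor and one at the top; a web 20 mm thick runs between them, centred on the flange width.


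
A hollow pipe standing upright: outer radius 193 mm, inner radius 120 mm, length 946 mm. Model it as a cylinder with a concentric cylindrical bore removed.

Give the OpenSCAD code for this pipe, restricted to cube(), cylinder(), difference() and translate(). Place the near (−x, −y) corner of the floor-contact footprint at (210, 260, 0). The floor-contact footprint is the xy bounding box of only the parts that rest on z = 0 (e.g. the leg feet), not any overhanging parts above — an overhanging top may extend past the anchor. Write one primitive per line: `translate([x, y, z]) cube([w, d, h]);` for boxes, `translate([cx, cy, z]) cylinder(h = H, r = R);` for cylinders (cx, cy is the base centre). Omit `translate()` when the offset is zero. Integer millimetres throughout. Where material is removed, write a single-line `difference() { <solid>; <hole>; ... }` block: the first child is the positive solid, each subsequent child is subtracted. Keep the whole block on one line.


difference() { translate([403, 453, 0]) cylinder(h = 946, r = 193); translate([403, 453, 0]) cylinder(h = 946, r = 120); }


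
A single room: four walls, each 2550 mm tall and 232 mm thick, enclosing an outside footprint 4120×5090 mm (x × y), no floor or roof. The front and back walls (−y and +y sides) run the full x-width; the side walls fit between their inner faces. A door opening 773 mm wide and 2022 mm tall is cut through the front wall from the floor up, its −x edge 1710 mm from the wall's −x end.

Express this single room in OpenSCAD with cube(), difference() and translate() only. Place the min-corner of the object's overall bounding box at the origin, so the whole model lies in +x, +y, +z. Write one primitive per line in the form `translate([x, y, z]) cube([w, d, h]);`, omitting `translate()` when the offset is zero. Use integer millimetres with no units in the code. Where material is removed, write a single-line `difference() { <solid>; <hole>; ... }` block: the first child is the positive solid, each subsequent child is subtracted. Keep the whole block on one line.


difference() { cube([4120, 232, 2550]); translate([1710, 0, 0]) cube([773, 232, 2022]); }
translate([0, 4858, 0]) cube([4120, 232, 2550]);
translate([0, 232, 0]) cube([232, 4626, 2550]);
translate([3888, 232, 0]) cube([232, 4626, 2550]);


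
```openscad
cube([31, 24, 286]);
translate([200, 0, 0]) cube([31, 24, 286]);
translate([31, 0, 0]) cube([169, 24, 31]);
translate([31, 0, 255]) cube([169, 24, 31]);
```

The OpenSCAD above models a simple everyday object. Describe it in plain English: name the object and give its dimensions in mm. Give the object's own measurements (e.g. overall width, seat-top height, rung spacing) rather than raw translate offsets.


A rectangular picture frame lying in the x–z plane (depth along y). The opening is 169 mm wide (x) by 224 mm tall (z), surrounded by a border 31 mm wide on all four sides. The frame is 24 mm deep and is made of two full-height vertical stiles with two horizontal rails fitted between them.


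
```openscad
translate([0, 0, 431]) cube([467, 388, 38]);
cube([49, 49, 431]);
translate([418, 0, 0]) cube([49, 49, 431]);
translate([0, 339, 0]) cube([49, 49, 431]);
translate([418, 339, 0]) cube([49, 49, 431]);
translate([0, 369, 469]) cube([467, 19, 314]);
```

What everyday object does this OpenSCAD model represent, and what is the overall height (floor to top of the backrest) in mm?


A chair. The overall height is 783 mm.

A slab on four corner posts with a tall panel at the back — a chair. The seat slab sits at z = 431 with thickness 38, and the 314 mm backrest starts at the seat top, so the overall height is 431 + 38 + 314 = 783 mm.


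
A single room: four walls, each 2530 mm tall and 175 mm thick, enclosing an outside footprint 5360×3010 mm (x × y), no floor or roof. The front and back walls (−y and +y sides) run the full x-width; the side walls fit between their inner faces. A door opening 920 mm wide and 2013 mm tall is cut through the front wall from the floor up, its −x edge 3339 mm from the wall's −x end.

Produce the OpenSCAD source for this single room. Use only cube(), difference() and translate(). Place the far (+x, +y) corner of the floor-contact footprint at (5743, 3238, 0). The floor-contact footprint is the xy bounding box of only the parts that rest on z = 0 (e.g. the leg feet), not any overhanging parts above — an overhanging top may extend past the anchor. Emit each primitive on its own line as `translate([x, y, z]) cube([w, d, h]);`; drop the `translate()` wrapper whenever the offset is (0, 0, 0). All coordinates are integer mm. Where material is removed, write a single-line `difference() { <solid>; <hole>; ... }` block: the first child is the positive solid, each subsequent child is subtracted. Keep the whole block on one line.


difference() { translate([383, 228, 0]) cube([5360, 175, 2530]); translate([3722, 228, 0]) cube([920, 175, 2013]); }
translate([383, 3063, 0]) cube([5360, 175, 2530]);
translate([383, 403, 0]) cube([175, 2660, 2530]);
translate([5568, 403, 0]) cube([175, 2660, 2530]);


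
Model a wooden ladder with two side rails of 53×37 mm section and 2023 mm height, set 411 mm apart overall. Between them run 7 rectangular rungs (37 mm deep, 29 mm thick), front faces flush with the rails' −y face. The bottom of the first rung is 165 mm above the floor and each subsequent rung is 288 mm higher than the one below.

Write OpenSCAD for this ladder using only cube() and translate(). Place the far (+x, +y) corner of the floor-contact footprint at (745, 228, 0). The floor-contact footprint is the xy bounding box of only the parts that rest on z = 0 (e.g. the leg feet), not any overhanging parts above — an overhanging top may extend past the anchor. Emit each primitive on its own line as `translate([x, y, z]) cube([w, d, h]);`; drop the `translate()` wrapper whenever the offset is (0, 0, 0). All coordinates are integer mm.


// rung span = 411 - 2*53 = 305
// rung[k] z = 165 + k*288
translate([334, 191, 0]) cube([53, 37, 2023]);
translate([692, 191, 0]) cube([53, 37, 2023]);
translate([387, 191, 165]) cube([305, 37, 29]);
translate([387, 191, 453]) cube([305, 37, 29]);
translate([387, 191, 741]) cube([305, 37, 29]);
translate([387, 191, 1029]) cube([305, 37, 29]);
translate([387, 191, 1317]) cube([305, 37, 29]);
translate([387, 191, 1605]) cube([305, 37, 29]);
translate([387, 191, 1893]) cube([305, 37, 29]);


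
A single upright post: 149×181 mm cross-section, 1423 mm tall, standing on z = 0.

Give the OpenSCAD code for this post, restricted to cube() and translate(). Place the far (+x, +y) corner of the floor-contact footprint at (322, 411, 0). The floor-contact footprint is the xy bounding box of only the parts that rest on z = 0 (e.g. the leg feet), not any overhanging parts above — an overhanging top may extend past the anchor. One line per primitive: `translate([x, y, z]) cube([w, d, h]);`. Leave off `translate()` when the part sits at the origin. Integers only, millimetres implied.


translate([173, 230, 0]) cube([149, 181, 1423]);


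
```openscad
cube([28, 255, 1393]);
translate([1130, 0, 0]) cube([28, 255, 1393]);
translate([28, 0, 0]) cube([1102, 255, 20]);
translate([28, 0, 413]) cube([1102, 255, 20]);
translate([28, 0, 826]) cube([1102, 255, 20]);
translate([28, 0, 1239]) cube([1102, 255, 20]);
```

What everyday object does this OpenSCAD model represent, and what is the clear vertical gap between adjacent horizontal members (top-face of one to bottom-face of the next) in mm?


A bookshelf. The clear shelf gap is 393 mm.

Two tall side panels with 4 horizontal boards between them — a bookshelf. The first two shelf undersides are at z = 0 and z = 413; with shelf thickness 20, the clear gap is 413 − 0 − 20 = 393 mm.


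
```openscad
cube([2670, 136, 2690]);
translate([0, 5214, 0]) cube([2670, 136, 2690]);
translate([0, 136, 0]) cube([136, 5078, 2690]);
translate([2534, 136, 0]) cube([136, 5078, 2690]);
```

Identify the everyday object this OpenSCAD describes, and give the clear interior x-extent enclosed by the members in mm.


A house (or room) frame. The interior width is 2398 mm.

Four 2690 mm walls enclosing a rectangle with no floor or roof — a room or house frame. Outside width is 2670 mm and wall thickness is 136 mm, so the interior width is 2670 − 2 × 136 = 2398 mm.


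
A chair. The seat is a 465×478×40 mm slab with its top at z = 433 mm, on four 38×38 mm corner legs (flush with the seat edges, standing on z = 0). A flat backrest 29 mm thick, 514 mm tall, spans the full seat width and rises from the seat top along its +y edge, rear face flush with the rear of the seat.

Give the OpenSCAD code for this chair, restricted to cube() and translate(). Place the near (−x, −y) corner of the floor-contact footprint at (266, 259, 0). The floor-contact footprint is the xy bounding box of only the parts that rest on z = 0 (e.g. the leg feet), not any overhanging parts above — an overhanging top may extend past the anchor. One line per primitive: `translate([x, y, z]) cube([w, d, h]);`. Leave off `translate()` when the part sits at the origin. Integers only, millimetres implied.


translate([266, 259, 393]) cube([465, 478, 40]);
translate([266, 259, 0]) cube([38, 38, 393]);
translate([693, 259, 0]) cube([38, 38, 393]);
translate([266, 699, 0]) cube([38, 38, 393]);
translate([693, 699, 0]) cube([38, 38, 393]);
translate([266, 708, 433]) cube([465, 29, 514]);


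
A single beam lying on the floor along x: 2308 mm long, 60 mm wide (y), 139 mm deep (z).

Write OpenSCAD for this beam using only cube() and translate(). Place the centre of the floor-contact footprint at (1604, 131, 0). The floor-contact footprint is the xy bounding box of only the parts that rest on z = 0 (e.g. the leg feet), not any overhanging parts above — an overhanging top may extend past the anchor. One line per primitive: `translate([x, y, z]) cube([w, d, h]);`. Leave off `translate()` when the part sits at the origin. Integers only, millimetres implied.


translate([450, 101, 0]) cube([2308, 60, 139]);


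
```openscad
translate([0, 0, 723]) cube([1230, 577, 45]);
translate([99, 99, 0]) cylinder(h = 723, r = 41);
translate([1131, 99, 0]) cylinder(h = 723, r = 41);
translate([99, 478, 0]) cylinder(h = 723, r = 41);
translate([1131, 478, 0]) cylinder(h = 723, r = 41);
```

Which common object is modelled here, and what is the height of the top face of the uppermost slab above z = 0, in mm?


A table. The table height is 768 mm.

A 1230×577×45 slab sits at z = 723 on four Ø82 mm round legs — a table. The top surface is at 723 + 45 = 768 mm.


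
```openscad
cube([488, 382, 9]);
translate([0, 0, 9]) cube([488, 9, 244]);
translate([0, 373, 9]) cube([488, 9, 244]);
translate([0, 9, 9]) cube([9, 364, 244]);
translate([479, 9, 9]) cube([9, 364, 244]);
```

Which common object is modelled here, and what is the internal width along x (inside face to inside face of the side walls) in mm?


An open box. The internal width is 470 mm.

A 488×382 base slab with four walls standing on it — an open box. The base is 488 mm wide and the walls are 9 mm thick, so the internal width is 488 − 2 × 9 = 470 mm.


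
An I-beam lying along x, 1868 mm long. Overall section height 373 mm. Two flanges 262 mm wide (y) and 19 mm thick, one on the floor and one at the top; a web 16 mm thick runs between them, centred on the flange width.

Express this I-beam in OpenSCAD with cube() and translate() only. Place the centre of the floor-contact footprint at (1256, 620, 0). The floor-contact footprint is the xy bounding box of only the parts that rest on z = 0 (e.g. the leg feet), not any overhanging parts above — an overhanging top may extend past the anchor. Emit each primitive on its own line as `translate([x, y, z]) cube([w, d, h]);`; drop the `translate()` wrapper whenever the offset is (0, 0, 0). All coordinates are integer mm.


translate([322, 489, 0]) cube([1868, 262, 19]);
translate([322, 612, 19]) cube([1868, 16, 335]);
translate([322, 489, 354]) cube([1868, 262, 19]);


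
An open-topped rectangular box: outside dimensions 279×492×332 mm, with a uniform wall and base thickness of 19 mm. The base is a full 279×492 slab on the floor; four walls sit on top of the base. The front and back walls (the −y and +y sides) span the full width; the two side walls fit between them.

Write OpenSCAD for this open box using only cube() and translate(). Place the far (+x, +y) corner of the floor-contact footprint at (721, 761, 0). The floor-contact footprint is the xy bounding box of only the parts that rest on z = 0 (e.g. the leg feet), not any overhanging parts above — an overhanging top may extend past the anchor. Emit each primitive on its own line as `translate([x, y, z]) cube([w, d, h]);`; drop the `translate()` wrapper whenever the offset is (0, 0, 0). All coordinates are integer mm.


translate([442, 269, 0]) cube([279, 492, 19]);
translate([442, 269, 19]) cube([279, 19, 313]);
translate([442, 742, 19]) cube([279, 19, 313]);
translate([442, 288, 19]) cube([19, 454, 313]);
translate([702, 288, 19]) cube([19, 454, 313]);


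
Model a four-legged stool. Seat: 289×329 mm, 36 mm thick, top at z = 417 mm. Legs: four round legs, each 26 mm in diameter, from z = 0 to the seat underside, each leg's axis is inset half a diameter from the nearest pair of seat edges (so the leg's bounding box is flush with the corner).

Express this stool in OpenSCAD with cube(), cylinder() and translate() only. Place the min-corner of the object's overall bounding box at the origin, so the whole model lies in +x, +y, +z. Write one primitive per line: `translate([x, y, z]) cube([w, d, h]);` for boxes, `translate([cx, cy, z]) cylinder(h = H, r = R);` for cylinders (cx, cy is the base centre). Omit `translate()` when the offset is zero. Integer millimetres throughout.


translate([0, 0, 381]) cube([289, 329, 36]);
translate([13, 13, 0]) cylinder(h = 381, r = 13);
translate([276, 13, 0]) cylinder(h = 381, r = 13);
translate([13, 316, 0]) cylinder(h = 381, r = 13);
translate([276, 316, 0]) cylinder(h = 381, r = 13);


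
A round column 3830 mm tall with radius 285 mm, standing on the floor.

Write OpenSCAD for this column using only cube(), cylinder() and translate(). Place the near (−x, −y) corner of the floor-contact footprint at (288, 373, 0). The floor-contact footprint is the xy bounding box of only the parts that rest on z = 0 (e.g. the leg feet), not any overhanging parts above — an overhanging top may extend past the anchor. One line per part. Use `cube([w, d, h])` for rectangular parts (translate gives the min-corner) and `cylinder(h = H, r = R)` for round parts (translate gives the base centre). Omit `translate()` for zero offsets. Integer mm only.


translate([573, 658, 0]) cylinder(h = 3830, r = 285);


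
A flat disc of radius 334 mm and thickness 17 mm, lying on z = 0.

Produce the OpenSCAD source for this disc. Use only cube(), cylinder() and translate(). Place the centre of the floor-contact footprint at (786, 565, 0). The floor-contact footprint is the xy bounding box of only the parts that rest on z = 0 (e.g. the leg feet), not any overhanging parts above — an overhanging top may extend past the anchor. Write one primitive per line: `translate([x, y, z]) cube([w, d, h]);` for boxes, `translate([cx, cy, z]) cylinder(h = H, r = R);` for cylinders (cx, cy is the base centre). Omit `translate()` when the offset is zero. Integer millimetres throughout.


translate([786, 565, 0]) cylinder(h = 17, r = 334);


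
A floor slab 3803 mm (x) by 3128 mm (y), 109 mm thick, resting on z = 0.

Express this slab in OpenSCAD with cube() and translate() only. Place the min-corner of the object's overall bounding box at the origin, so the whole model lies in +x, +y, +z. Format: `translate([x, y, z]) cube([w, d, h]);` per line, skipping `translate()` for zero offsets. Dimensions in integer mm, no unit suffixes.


cube([3803, 3128, 109]);


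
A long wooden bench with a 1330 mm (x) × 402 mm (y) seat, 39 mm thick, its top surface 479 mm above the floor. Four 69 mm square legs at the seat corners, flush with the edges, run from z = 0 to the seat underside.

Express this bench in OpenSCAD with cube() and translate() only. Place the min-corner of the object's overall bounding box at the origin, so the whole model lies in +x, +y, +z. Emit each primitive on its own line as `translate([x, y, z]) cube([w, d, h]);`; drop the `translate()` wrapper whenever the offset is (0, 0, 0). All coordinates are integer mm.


translate([0, 0, 440]) cube([1330, 402, 39]);
cube([69, 69, 440]);
translate([0, 333, 0]) cube([69, 69, 440]);
translate([1261, 0, 0]) cube([69, 69, 440]);
translate([1261, 333, 0]) cube([69, 69, 440]);


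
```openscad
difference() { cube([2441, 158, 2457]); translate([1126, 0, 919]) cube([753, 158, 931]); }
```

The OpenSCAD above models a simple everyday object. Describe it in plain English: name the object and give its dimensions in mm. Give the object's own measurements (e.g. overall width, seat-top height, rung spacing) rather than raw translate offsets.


A wall 2441 mm long (x), 158 mm thick (y), 2457 mm tall, with a rectangular window opening cut through it. The opening is 753 mm wide and 931 mm tall; its sill is at z = 919 mm and its near (−x) edge is 1126 mm from the wall's −x end. The opening passes through the full wall thickness.


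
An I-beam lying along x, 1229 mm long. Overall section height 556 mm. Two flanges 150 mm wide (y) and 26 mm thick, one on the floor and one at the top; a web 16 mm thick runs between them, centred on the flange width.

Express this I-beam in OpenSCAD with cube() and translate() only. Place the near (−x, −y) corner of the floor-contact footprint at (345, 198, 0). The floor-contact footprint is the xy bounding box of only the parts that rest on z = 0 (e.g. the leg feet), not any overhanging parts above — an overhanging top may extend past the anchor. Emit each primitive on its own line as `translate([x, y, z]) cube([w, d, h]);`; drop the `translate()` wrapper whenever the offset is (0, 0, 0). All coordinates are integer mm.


translate([345, 198, 0]) cube([1229, 150, 26]);
translate([345, 265, 26]) cube([1229, 16, 504]);
translate([345, 198, 530]) cube([1229, 150, 26]);


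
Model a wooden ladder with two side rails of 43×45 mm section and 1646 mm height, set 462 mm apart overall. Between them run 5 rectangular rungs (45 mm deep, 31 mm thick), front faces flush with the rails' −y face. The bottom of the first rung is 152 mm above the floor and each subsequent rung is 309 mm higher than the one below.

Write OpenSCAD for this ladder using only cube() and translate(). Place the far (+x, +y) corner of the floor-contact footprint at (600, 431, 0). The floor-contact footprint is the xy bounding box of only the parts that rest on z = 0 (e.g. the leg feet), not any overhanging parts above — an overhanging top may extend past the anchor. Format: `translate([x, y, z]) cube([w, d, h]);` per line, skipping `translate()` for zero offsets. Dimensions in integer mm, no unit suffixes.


translate([138, 386, 0]) cube([43, 45, 1646]);
translate([557, 386, 0]) cube([43, 45, 1646]);
translate([181, 386, 152]) cube([376, 45, 31]);
translate([181, 386, 461]) cube([376, 45, 31]);
translate([181, 386, 770]) cube([376, 45, 31]);
translate([181, 386, 1079]) cube([376, 45, 31]);
translate([181, 386, 1388]) cube([376, 45, 31]);


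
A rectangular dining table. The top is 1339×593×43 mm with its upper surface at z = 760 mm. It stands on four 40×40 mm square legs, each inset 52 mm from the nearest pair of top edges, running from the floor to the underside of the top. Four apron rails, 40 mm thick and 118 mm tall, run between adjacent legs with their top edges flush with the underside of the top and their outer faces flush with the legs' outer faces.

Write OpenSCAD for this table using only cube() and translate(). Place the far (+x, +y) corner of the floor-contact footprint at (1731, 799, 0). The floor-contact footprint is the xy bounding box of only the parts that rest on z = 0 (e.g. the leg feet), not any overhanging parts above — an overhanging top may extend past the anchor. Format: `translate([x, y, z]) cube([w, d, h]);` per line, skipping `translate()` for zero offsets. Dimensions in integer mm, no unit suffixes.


translate([444, 258, 717]) cube([1339, 593, 43]);
translate([496, 310, 0]) cube([40, 40, 717]);
translate([1691, 310, 0]) cube([40, 40, 717]);
translate([496, 759, 0]) cube([40, 40, 717]);
translate([1691, 759, 0]) cube([40, 40, 717]);
translate([536, 310, 599]) cube([1155, 40, 118]);
translate([536, 759, 599]) cube([1155, 40, 118]);
translate([496, 350, 599]) cube([40, 409, 118]);
translate([1691, 350, 599]) cube([40, 409, 118]);


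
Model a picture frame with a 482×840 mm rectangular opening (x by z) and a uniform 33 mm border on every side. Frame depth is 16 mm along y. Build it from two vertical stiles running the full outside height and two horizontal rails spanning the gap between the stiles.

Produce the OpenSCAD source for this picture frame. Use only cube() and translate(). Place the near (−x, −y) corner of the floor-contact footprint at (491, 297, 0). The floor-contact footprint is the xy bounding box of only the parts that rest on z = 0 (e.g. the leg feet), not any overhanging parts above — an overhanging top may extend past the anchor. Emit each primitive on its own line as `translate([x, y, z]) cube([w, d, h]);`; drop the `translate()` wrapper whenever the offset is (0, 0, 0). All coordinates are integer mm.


translate([491, 297, 0]) cube([33, 16, 906]);
translate([1006, 297, 0]) cube([33, 16, 906]);
translate([524, 297, 0]) cube([482, 16, 33]);
translate([524, 297, 873]) cube([482, 16, 33]);


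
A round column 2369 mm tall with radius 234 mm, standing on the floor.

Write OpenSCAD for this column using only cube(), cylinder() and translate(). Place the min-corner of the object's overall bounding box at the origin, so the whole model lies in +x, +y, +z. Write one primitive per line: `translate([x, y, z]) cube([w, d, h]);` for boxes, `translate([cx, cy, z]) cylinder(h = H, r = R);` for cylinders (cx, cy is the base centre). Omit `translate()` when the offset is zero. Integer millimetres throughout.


translate([234, 234, 0]) cylinder(h = 2369, r = 234);


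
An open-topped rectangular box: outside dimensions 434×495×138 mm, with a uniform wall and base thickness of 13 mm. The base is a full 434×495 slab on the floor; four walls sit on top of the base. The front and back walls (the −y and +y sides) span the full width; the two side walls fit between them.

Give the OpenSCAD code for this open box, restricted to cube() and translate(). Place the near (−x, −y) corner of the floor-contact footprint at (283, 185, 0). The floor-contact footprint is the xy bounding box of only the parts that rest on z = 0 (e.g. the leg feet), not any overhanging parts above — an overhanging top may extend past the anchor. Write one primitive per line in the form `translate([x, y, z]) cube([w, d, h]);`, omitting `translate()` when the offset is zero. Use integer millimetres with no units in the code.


translate([283, 185, 0]) cube([434, 495, 13]);
translate([283, 185, 13]) cube([434, 13, 125]);
translate([283, 667, 13]) cube([434, 13, 125]);
translate([283, 198, 13]) cube([13, 469, 125]);
translate([704, 198, 13]) cube([13, 469, 125]);


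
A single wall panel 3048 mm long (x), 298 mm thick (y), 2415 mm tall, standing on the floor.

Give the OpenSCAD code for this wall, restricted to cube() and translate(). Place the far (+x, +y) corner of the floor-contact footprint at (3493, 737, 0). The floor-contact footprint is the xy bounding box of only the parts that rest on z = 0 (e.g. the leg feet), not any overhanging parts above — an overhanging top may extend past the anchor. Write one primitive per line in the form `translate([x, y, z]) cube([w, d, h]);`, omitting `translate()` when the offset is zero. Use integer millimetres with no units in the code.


translate([445, 439, 0]) cube([3048, 298, 2415]);


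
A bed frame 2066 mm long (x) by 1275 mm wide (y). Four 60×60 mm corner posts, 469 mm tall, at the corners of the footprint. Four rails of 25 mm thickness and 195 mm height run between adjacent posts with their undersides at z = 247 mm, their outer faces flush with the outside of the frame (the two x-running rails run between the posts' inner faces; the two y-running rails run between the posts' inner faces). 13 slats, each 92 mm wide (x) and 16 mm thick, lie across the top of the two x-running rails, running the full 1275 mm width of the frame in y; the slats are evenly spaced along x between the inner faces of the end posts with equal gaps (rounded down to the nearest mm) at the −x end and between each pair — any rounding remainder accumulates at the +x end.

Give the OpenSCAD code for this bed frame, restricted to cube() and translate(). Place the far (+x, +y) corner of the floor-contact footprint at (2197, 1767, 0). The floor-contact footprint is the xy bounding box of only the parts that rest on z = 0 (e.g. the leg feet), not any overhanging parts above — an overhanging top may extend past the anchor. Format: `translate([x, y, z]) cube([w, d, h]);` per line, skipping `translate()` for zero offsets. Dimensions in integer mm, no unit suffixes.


translate([131, 492, 0]) cube([60, 60, 469]);
translate([131, 1707, 0]) cube([60, 60, 469]);
translate([2137, 492, 0]) cube([60, 60, 469]);
translate([2137, 1707, 0]) cube([60, 60, 469]);
translate([191, 492, 247]) cube([1946, 25, 195]);
translate([191, 1742, 247]) cube([1946, 25, 195]);
translate([131, 552, 247]) cube([25, 1155, 195]);
translate([2172, 552, 247]) cube([25, 1155, 195]);
translate([244, 492, 442]) cube([92, 1275, 16]);
translate([389, 492, 442]) cube([92, 1275, 16]);
translate([534, 492, 442]) cube([92, 1275, 16]);
translate([679, 492, 442]) cube([92, 1275, 16]);
translate([824, 492, 442]) cube([92, 1275, 16]);
translate([969, 492, 442]) cube([92, 1275, 16]);
translate([1114, 492, 442]) cube([92, 1275, 16]);
translate([1259, 492, 442]) cube([92, 1275, 16]);
translate([1404, 492, 442]) cube([92, 1275, 16]);
translate([1549, 492, 442]) cube([92, 1275, 16]);
translate([1694, 492, 442]) cube([92, 1275, 16]);
translate([1839, 492, 442]) cube([92, 1275, 16]);
translate([1984, 492, 442]) cube([92, 1275, 16]);


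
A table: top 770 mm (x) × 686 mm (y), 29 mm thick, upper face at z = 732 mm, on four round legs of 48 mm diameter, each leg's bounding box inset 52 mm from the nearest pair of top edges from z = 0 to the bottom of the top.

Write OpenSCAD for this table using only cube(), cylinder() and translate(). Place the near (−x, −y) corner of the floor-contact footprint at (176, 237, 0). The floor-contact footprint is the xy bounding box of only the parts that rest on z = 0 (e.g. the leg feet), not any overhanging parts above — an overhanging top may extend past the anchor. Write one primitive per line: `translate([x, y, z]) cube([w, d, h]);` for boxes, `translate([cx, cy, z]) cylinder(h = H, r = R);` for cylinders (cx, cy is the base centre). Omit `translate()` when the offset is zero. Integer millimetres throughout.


translate([124, 185, 703]) cube([770, 686, 29]);
translate([200, 261, 0]) cylinder(h = 703, r = 24);
translate([818, 261, 0]) cylinder(h = 703, r = 24);
translate([200, 795, 0]) cylinder(h = 703, r = 24);
translate([818, 795, 0]) cylinder(h = 703, r = 24);


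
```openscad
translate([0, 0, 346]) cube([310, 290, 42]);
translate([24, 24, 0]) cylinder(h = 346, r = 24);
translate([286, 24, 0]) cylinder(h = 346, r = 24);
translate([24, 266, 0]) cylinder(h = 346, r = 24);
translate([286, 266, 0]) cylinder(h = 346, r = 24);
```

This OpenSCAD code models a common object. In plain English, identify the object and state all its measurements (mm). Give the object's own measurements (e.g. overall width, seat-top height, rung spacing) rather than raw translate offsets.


A simple wooden stool: a rectangular seat 310 mm (x) by 290 mm (y), 42 mm thick, top face at z = 388 mm, on four round legs, each 48 mm in diameter. The legs rest on z = 0, each leg's axis is inset half a diameter from the nearest pair of seat edges (so the leg's bounding box is flush with the corner).


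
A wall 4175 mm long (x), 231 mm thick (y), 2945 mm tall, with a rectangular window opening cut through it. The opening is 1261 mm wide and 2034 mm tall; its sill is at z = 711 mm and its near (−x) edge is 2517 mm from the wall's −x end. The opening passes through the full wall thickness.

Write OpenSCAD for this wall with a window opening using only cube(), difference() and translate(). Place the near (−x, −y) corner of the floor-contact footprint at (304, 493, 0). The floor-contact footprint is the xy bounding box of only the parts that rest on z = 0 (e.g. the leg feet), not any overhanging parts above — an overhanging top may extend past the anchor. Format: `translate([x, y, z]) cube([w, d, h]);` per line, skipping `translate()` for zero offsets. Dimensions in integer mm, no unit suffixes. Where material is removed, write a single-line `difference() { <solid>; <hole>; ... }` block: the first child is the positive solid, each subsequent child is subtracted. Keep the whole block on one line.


difference() { translate([304, 493, 0]) cube([4175, 231, 2945]); translate([2821, 493, 711]) cube([1261, 231, 2034]); }


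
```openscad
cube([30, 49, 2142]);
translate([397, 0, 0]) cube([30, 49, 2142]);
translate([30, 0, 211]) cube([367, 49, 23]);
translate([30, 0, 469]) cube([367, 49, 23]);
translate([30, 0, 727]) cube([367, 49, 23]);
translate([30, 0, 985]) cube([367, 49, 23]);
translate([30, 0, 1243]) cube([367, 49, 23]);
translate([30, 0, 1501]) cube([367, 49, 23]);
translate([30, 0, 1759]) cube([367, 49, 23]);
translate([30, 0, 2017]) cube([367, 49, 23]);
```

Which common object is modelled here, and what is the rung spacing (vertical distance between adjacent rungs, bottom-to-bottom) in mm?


A ladder. The rung spacing is 258 mm.

Two tall 30×49 posts with 8 short bars between them — a ladder. Adjacent rungs sit at z = 211 and z = 469, so the spacing is 469 − 211 = 258 mm.


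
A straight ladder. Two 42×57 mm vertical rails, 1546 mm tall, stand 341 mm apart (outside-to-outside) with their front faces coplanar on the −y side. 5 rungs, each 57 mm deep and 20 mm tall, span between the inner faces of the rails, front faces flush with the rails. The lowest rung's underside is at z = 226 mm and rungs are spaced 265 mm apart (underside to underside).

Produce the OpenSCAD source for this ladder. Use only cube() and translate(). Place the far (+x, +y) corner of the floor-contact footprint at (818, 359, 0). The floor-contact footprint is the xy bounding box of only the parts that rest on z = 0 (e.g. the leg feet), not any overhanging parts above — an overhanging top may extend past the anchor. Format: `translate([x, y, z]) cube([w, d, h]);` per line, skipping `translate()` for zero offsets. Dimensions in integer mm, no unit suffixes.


// rung span = 341 - 2*42 = 257
// rung[k] z = 226 + k*265
translate([477, 302, 0]) cube([42, 57, 1546]);
translate([776, 302, 0]) cube([42, 57, 1546]);
translate([519, 302, 226]) cube([257, 57, 20]);
translate([519, 302, 491]) cube([257, 57, 20]);
translate([519, 302, 756]) cube([257, 57, 20]);
translate([519, 302, 1021]) cube([257, 57, 20]);
translate([519, 302, 1286]) cube([257, 57, 20]);
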